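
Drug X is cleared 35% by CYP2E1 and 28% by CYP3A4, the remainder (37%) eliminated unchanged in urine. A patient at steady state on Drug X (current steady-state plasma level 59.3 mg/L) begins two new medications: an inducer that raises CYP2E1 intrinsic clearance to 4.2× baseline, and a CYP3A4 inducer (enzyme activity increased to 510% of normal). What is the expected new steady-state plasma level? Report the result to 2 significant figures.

18 mg/L

The CYP2E1 pathway (35% of clearance) rises to 4.2× activity: 0.35 × 4.2 = 1.47.
The CYP3A4 pathway (28% of clearance) rises to 5.1× activity: 0.28 × 5.1 = 1.428.
The remaining 37% of clearance is unaffected.
CL_new/CL_old = 1.47 + 1.428 + 0.37 = 3.268.
Steady-state plasma level ∝ 1/CL: new value = 59.3 / 3.268 = 18 mg/L.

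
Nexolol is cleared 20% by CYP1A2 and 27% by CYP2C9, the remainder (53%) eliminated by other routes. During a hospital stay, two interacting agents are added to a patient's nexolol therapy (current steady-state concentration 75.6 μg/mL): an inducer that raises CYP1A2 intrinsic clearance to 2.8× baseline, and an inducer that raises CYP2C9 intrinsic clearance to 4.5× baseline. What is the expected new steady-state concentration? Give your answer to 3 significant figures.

32.8 μg/mL

The CYP1A2 pathway (20% of clearance) rises to 2.8× activity: 0.2 × 2.8 = 0.56.
The CYP2C9 pathway (27% of clearance) rises to 4.5× activity: 0.27 × 4.5 = 1.215.
The remaining 53% of clearance is unaffected.
New clearance relative to baseline: 0.56 + 1.215 + 0.53 = 2.305.
Steady-state concentration ∝ 1/CL: new value = 75.6 / 2.305 = 32.8 μg/mL.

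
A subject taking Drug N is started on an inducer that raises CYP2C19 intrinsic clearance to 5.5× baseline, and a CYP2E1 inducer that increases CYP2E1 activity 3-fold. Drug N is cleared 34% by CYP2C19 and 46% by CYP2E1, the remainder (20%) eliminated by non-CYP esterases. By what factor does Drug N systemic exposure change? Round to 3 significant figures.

0.290

The CYP2C19 pathway (34% of clearance) is boosted to 5.5× activity: 0.34 × 5.5 = 1.87.
The CYP2E1 pathway (46% of clearance) increases to 3× activity: 0.46 × 3 = 1.38.
The remaining 20% of clearance is unaffected.
New clearance relative to baseline: 1.87 + 1.38 + 0.2 = 3.45.
Systemic exposure ∝ 1/CL: fold-change = 1 / 3.45 = 0.290.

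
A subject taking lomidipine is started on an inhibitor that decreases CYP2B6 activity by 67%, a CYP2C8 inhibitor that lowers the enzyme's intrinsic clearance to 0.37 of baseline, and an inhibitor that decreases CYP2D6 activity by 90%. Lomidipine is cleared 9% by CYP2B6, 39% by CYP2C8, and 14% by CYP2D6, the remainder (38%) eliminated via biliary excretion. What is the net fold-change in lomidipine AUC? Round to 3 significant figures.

1.76

CYP2B6: 0.09 × 0.33 = 0.0297
CYP2C8: 0.39 × 0.37 = 0.1443
CYP2D6: 0.14 × 0.1 = 0.014
Other: 0.38 (unchanged)
Relative clearance = 0.0297 + 0.1443 + 0.014 + 0.38 = 0.568.
Because AUC varies inversely with clearance, the combined effect is 1 / 0.568 = 1.76.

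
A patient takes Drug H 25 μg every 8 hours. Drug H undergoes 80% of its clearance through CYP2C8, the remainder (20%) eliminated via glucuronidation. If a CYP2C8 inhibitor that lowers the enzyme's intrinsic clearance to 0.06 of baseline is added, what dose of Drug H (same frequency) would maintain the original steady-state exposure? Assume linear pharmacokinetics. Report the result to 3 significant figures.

6.20 μg

CYP2C8: 0.8 × 0.06 = 0.048
Other: 0.2 (unchanged)
Relative clearance = 0.048 + 0.2 = 0.248.
Exposure is unchanged when dose changes in proportion to clearance. New dose = 25 μg × 0.248 = 6.20 μg.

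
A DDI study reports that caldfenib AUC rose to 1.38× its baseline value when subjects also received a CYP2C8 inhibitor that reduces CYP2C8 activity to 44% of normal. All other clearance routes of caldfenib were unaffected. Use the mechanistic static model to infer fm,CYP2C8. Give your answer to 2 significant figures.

CL'/CL = 1 / 1.38 = 0.7246
0.44·fm + (1 − fm) = 0.7246
fm = (0.7246 − 1) / (0.44 − 1) = 0.49

0.49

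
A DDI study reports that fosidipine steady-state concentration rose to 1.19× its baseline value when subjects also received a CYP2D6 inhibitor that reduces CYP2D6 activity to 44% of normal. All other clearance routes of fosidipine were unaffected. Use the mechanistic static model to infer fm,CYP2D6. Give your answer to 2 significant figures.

CL'/CL = 1 / 1.19 = 0.8403
0.44·fm + (1 − fm) = 0.8403
fm = (0.8403 − 1) / (0.44 − 1) = 0.29

0.29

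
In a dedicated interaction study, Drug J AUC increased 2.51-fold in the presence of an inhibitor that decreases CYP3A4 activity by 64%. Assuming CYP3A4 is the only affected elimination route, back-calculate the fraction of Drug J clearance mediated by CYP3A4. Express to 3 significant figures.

0.940

Let x = fm,CYP3A4. Because AUC ∝ 1/CL, relative clearance fell to 1/2.51 = 0.3984.
Setting x·0.36 + (1 − x) = 0.3984 and solving: x = (0.3984 − 1)/(0.36 − 1) = 0.940.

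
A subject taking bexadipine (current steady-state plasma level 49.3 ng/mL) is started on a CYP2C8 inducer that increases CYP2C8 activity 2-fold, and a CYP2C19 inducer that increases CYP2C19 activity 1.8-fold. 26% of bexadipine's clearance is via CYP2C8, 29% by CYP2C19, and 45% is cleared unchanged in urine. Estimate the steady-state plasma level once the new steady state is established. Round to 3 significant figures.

33.0 ng/mL

CYP2C8: 0.26 × 2 = 0.52
CYP2C19: 0.29 × 1.8 = 0.522
Other: 0.45 (unchanged)
New clearance relative to baseline: 0.52 + 0.522 + 0.45 = 1.492.
Dividing the baseline by the relative clearance: 49.3 / 1.492 = 33.0 ng/mL.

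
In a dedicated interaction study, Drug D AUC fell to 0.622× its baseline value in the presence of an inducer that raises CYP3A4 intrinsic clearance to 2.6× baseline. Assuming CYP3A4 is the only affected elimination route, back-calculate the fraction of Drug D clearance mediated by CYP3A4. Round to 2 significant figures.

CL'/CL = 1 / 0.622 = 1.608
2.6·fm + (1 − fm) = 1.608
fm = (1.608 − 1) / (2.6 − 1) = 0.38

0.38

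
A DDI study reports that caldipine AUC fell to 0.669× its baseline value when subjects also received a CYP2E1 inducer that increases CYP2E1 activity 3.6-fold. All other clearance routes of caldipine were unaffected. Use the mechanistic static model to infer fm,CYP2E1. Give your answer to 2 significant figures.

0.19

CL'/CL = 1 / 0.669 = 1.495
3.6·fm + (1 − fm) = 1.495
fm = (1.495 − 1) / (3.6 − 1) = 0.19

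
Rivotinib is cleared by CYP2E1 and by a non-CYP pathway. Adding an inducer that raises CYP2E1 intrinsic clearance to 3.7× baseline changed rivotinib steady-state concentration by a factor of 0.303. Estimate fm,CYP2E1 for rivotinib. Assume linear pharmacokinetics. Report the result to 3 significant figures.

0.852

Write x for the fraction cleared via CYP2E1. The observed steady-state concentration change means clearance rose to 1/0.303 = 3.3 of baseline.
Setting x·3.7 + (1 − x) = 3.3 and solving: x = (3.3 − 1)/(3.7 − 1) = 0.852.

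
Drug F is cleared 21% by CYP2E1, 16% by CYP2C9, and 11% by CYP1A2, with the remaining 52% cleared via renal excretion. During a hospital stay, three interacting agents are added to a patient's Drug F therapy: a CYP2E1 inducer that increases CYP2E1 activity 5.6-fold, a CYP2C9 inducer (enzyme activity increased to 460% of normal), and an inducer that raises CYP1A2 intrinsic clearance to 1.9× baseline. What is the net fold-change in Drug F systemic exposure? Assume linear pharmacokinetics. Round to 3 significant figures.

The CYP2E1 pathway (21% of clearance) is boosted to 5.6× activity: 0.21 × 5.6 = 1.176.
The CYP2C9 pathway (16% of clearance) increases to 4.6× activity: 0.16 × 4.6 = 0.736.
The CYP1A2 pathway (11% of clearance) is boosted to 1.9× activity: 0.11 × 1.9 = 0.209.
The remaining 52% of clearance is unaffected.
CL_new/CL_old = 1.176 + 0.736 + 0.209 + 0.52 = 2.641.
Net systemic exposure ratio = 1 / 2.641 = 0.379.

0.379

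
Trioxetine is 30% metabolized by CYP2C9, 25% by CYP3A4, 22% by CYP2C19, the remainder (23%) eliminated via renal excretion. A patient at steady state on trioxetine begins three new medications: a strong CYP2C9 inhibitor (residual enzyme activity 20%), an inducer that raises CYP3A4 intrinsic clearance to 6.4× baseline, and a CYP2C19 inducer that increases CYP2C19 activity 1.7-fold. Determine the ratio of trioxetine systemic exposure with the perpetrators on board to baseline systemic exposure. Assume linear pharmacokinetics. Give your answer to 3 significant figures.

0.442

The CYP2C9 pathway (30% of clearance) is reduced to 0.2× activity: 0.3 × 0.2 = 0.06.
The CYP3A4 pathway (25% of clearance) is boosted to 6.4× activity: 0.25 × 6.4 = 1.6.
The CYP2C19 pathway (22% of clearance) is boosted to 1.7× activity: 0.22 × 1.7 = 0.374.
The remaining 23% of clearance is unaffected.
New clearance relative to baseline: 0.06 + 1.6 + 0.374 + 0.23 = 2.264.
Systemic exposure ∝ 1/CL: fold-change = 1 / 2.264 = 0.442.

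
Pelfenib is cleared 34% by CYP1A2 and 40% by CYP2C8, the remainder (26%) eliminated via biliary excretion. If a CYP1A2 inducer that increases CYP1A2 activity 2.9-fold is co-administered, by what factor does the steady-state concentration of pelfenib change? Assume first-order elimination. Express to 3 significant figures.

0.608

The CYP1A2 pathway (34% of clearance) rises to 2.9× activity: 0.34 × 2.9 = 0.986.
CYP2C8 (40%) and the residual 26% are unaffected.
Relative clearance = 0.986 + 0.4 + 0.26 = 1.646.
Steady-state concentration is inversely proportional to clearance, so the fold-change is 1 / 1.646 = 0.608.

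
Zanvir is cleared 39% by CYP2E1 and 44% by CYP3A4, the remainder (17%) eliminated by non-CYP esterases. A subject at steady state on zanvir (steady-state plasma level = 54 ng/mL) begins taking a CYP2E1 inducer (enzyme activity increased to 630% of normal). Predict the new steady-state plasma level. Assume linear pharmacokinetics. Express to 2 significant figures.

The CYP2E1 pathway (39% of clearance) is boosted to 6.3× activity: 0.39 × 6.3 = 2.457.
CYP3A4 (44%) and the residual 17% are unaffected.
Relative clearance = 2.457 + 0.44 + 0.17 = 3.067.
With dosing unchanged, steady-state plasma level scales as 1/CL: 54 / 3.067 = 18 ng/mL.

18 ng/mL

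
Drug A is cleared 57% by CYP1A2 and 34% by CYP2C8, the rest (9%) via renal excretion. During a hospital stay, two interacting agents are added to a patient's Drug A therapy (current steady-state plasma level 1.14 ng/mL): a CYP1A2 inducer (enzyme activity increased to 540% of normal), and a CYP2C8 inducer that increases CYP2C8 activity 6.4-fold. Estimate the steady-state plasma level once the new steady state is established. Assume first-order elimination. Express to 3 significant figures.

The CYP1A2 pathway (57% of clearance) increases to 5.4× activity: 0.57 × 5.4 = 3.078.
The CYP2C8 pathway (34% of clearance) is boosted to 6.4× activity: 0.34 × 6.4 = 2.176.
The remaining 9% of clearance is unaffected.
Relative clearance = 3.078 + 2.176 + 0.09 = 5.344.
Steady-state plasma level ∝ 1/CL: new value = 1.14 / 5.344 = 0.213 ng/mL.

0.213 ng/mL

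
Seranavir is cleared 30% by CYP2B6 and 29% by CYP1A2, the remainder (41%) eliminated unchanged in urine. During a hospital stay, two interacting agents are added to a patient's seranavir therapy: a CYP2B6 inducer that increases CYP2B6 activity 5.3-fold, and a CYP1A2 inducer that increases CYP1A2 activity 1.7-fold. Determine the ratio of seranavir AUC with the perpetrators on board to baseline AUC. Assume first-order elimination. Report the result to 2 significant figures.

CYP2B6: 0.3 × 5.3 = 1.59
CYP1A2: 0.29 × 1.7 = 0.493
Other: 0.41 (unchanged)
Relative clearance = 1.59 + 0.493 + 0.41 = 2.493.
Because AUC varies inversely with clearance, the combined effect is 1 / 2.493 = 0.40.

0.40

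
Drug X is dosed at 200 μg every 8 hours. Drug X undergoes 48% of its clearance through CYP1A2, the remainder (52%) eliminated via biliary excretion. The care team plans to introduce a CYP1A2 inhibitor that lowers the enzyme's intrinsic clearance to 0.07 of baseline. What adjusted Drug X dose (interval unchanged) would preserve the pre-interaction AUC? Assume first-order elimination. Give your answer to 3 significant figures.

CYP1A2: 0.48 × 0.07 = 0.0336
Other: 0.52 (unchanged)
Relative clearance = 0.0336 + 0.52 = 0.5536.
Exposure is unchanged when dose changes in proportion to clearance. New dose = 200 μg × 0.5536 = 111 μg.

111 μg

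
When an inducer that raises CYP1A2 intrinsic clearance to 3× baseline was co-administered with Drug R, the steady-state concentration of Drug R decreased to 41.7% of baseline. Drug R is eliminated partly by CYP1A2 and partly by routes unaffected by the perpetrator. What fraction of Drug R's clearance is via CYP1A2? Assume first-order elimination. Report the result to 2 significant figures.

0.70

Let x = fm,CYP1A2. Because steady-state concentration ∝ 1/CL, relative clearance rose to 1/0.417 = 2.398.
Only the CYP1A2 route changed, so 2.398 = x·3 + (1 − x), giving x = 0.70.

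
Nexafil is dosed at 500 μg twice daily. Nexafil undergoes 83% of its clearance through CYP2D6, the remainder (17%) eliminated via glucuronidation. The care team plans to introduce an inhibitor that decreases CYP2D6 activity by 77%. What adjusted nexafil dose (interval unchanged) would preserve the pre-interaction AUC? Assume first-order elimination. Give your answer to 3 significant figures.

CYP2D6: 0.83 × 0.23 = 0.1909
Other: 0.17 (unchanged)
CL_new/CL_old = 0.1909 + 0.17 = 0.3609.
To maintain the same steady-state level, dose must scale with clearance: new dose = 500 × 0.3609 = 180 μg.

180 μg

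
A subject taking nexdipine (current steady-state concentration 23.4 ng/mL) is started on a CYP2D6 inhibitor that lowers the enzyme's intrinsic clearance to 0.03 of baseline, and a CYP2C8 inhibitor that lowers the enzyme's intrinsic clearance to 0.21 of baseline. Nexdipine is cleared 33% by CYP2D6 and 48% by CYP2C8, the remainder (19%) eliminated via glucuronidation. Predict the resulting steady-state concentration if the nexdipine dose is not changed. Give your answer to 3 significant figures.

The CYP2D6 pathway (33% of clearance) is reduced to 0.03× activity: 0.33 × 0.03 = 0.0099.
The CYP2C8 pathway (48% of clearance) drops to 0.21× activity: 0.48 × 0.21 = 0.1008.
The remaining 19% of clearance is unaffected.
Relative clearance = 0.0099 + 0.1008 + 0.19 = 0.3007.
Dividing the baseline by the relative clearance: 23.4 / 0.3007 = 77.8 ng/mL.

77.8 ng/mL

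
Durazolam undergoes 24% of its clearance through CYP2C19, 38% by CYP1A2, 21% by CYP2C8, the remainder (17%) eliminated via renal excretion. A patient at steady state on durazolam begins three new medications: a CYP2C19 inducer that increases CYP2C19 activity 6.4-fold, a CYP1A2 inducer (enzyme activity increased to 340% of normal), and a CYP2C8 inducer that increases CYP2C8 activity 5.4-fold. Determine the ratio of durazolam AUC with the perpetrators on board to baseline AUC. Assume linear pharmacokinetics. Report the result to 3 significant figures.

The CYP2C19 pathway (24% of clearance) is boosted to 6.4× activity: 0.24 × 6.4 = 1.536.
The CYP1A2 pathway (38% of clearance) rises to 3.4× activity: 0.38 × 3.4 = 1.292.
The CYP2C8 pathway (21% of clearance) increases to 5.4× activity: 0.21 × 5.4 = 1.134.
The remaining 17% of clearance is unaffected.
CL_new/CL_old = 1.536 + 1.292 + 1.134 + 0.17 = 4.132.
AUC ∝ 1/CL: fold-change = 1 / 4.132 = 0.242.

0.242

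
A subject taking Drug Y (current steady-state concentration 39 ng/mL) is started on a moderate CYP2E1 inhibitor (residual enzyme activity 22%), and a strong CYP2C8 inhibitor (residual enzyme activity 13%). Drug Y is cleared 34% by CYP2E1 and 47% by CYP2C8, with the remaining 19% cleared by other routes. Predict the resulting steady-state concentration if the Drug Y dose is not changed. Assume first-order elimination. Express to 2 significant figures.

The CYP2E1 pathway (34% of clearance) falls to 0.22× activity: 0.34 × 0.22 = 0.0748.
The CYP2C8 pathway (47% of clearance) is reduced to 0.13× activity: 0.47 × 0.13 = 0.0611.
Non-CYP routes (19%) are unchanged.
Relative clearance = 0.0748 + 0.0611 + 0.19 = 0.3259.
New steady-state concentration = 39 / 0.3259 = 1.2 × 10² ng/mL (concentration scales inversely with clearance).

1.2 × 10² ng/mL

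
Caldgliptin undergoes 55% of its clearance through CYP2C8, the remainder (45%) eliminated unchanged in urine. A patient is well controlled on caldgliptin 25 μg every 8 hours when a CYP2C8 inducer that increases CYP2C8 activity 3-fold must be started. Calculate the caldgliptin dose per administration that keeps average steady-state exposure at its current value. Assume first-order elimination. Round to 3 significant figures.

The CYP2C8 pathway (55% of clearance) is boosted to 3× activity: 0.55 × 3 = 1.65.
Non-CYP routes (45%) are unchanged.
Relative clearance = 1.65 + 0.45 = 2.1.
Exposure is unchanged when dose changes in proportion to clearance. New dose = 25 μg × 2.1 = 52.5 μg.

52.5 μg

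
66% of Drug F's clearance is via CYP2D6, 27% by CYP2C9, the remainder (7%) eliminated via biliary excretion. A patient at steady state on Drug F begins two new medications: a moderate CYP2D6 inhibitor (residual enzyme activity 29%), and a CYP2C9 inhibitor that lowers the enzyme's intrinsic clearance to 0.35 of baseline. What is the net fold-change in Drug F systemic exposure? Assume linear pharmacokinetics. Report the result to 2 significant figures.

The CYP2D6 pathway (66% of clearance) drops to 0.29× activity: 0.66 × 0.29 = 0.1914.
The CYP2C9 pathway (27% of clearance) falls to 0.35× activity: 0.27 × 0.35 = 0.0945.
The remaining 7% of clearance is unaffected.
New clearance relative to baseline: 0.1914 + 0.0945 + 0.07 = 0.3559.
Net systemic exposure ratio = 1 / 0.3559 = 2.8.

2.8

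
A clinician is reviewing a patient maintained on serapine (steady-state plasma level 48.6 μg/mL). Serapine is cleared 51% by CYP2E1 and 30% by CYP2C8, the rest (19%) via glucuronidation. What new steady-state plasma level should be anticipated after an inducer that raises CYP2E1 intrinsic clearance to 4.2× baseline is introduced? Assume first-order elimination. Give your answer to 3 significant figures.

18.5 μg/mL

The CYP2E1 pathway (51% of clearance) is boosted to 4.2× activity: 0.51 × 4.2 = 2.142.
CYP2C8 (30%) and the residual 19% are unaffected.
New clearance relative to baseline: 2.142 + 0.3 + 0.19 = 2.632.
Steady-state plasma level ∝ 1/CL, so new value = 48.6 / 2.632 = 18.5 μg/mL.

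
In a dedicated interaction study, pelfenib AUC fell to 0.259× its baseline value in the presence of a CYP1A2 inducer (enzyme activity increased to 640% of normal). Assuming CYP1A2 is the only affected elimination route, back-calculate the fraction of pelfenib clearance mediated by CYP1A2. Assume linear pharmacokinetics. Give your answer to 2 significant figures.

0.53

Let x = fm,CYP1A2. Because AUC ∝ 1/CL, relative clearance rose to 1/0.259 = 3.861.
Only the CYP1A2 route changed, so 3.861 = x·6.4 + (1 − x), giving x = 0.53.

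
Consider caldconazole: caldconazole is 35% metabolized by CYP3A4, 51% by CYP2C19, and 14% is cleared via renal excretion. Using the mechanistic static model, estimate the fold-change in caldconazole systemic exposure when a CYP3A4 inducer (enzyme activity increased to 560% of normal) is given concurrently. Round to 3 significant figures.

The CYP3A4 pathway (35% of clearance) is boosted to 5.6× activity: 0.35 × 5.6 = 1.96.
CYP2C19 (51%) and the residual 14% are unaffected.
Relative clearance = 1.96 + 0.51 + 0.14 = 2.61.
Systemic exposure is inversely proportional to clearance, so the fold-change is 1 / 2.61 = 0.383.

0.383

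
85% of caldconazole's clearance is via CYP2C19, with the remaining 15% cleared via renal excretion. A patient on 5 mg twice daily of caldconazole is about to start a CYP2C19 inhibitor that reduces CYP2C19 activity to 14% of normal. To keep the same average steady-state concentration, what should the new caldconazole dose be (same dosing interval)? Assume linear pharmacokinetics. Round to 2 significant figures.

1.3 mg

CYP2C19: 0.85 × 0.14 = 0.119
Other: 0.15 (unchanged)
New clearance relative to baseline: 0.119 + 0.15 = 0.269.
To maintain the same steady-state level, dose must scale with clearance: new dose = 5 × 0.269 = 1.3 mg.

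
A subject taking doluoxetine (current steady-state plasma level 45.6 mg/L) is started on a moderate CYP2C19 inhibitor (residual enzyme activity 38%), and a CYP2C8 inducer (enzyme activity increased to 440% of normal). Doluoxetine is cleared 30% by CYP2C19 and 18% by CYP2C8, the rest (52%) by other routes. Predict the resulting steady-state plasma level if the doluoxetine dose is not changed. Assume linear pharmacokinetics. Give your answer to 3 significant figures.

32.0 mg/L

The CYP2C19 pathway (30% of clearance) drops to 0.38× activity: 0.3 × 0.38 = 0.114.
The CYP2C8 pathway (18% of clearance) rises to 4.4× activity: 0.18 × 4.4 = 0.792.
The remaining 52% of clearance is unaffected.
CL_new/CL_old = 0.114 + 0.792 + 0.52 = 1.426.
New steady-state plasma level = 45.6 / 1.426 = 32.0 mg/L (concentration scales inversely with clearance).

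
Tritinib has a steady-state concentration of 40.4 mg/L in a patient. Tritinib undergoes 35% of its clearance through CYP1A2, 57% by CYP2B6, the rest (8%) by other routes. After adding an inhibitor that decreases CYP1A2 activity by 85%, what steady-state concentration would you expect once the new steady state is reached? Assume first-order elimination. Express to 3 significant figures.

The CYP1A2 pathway (35% of clearance) falls to 0.15× activity: 0.35 × 0.15 = 0.0525.
CYP2B6 (57%) and the residual 8% are unaffected.
New clearance relative to baseline: 0.0525 + 0.57 + 0.08 = 0.7025.
With dosing unchanged, steady-state concentration scales as 1/CL: 40.4 / 0.7025 = 57.5 mg/L.

57.5 mg/L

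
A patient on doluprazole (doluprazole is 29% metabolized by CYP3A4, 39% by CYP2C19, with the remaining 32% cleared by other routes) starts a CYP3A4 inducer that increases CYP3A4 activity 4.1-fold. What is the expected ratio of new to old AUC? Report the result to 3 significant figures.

The CYP3A4 pathway (29% of clearance) is boosted to 4.1× activity: 0.29 × 4.1 = 1.189.
CYP2C19 (39%) and the residual 32% are unaffected.
CL_new/CL_old = 1.189 + 0.39 + 0.32 = 1.899.
AUC ratio = CL_old/CL_new = 1 / 1.899 = 0.527.

0.527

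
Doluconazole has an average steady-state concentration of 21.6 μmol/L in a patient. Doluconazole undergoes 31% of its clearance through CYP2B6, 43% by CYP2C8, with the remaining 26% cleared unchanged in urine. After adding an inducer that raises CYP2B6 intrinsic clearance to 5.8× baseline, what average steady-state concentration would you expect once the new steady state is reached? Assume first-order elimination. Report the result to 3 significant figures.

8.68 μmol/L

The CYP2B6 pathway (31% of clearance) increases to 5.8× activity: 0.31 × 5.8 = 1.798.
CYP2C8 (43%) and the residual 26% are unaffected.
Relative clearance = 1.798 + 0.43 + 0.26 = 2.488.
Average steady-state concentration ∝ 1/CL, so new value = 21.6 / 2.488 = 8.68 μmol/L.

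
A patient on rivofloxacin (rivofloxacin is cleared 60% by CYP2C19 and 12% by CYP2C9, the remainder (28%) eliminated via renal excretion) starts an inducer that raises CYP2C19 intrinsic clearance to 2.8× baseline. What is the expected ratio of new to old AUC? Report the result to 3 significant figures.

The CYP2C19 pathway (60% of clearance) increases to 2.8× activity: 0.6 × 2.8 = 1.68.
CYP2C9 (12%) and the residual 28% are unaffected.
CL_new/CL_old = 1.68 + 0.12 + 0.28 = 2.08.
AUC is inversely proportional to clearance, so the fold-change is 1 / 2.08 = 0.481.

0.481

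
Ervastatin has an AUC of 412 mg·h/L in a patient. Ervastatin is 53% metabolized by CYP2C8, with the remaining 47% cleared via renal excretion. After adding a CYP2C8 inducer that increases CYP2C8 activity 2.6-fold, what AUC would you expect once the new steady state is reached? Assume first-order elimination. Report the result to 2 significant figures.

2.2 × 10² mg·h/L

The CYP2C8 pathway (53% of clearance) rises to 2.6× activity: 0.53 × 2.6 = 1.378.
The remaining 47% of clearance is unaffected.
Relative clearance = 1.378 + 0.47 = 1.848.
AUC ∝ 1/CL, so new value = 412 / 1.848 = 2.2 × 10² mg·h/L.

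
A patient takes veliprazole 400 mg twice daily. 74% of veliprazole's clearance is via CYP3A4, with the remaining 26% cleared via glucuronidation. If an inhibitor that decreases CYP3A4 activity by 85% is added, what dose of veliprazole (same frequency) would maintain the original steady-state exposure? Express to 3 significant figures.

CYP3A4: 0.74 × 0.15 = 0.111
Other: 0.26 (unchanged)
Relative clearance = 0.111 + 0.26 = 0.371.
Css,avg = (dose rate)/CL, so holding Css fixed requires dose ∝ CL: 400 × 0.371 = 148 mg.

148 mg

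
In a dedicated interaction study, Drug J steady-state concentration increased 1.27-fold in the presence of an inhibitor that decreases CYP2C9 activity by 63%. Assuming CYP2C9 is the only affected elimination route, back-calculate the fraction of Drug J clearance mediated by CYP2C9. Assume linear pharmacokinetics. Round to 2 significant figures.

0.34

CL'/CL = 1 / 1.27 = 0.7874
0.37·fm + (1 − fm) = 0.7874
fm = (0.7874 − 1) / (0.37 − 1) = 0.34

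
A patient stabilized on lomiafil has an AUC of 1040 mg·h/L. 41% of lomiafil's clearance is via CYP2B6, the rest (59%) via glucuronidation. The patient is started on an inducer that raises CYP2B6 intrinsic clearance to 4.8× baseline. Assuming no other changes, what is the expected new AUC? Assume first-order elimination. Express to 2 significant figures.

4.1 × 10² mg·h/L

The CYP2B6 pathway (41% of clearance) is boosted to 4.8× activity: 0.41 × 4.8 = 1.968.
Non-CYP routes (59%) are unchanged.
CL_new/CL_old = 1.968 + 0.59 = 2.558.
AUC ∝ 1/CL, so new value = 1040 / 2.558 = 4.1 × 10² mg·h/L.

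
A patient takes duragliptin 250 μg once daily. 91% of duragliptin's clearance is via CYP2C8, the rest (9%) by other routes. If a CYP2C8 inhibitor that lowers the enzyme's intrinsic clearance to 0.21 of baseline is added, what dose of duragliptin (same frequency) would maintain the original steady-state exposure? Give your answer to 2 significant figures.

The CYP2C8 pathway (91% of clearance) drops to 0.21× activity: 0.91 × 0.21 = 0.1911.
Non-CYP routes (9%) are unchanged.
Relative clearance = 0.1911 + 0.09 = 0.2811.
Css,avg = (dose rate)/CL, so holding Css fixed requires dose ∝ CL: 250 × 0.2811 = 70 μg.

70 μg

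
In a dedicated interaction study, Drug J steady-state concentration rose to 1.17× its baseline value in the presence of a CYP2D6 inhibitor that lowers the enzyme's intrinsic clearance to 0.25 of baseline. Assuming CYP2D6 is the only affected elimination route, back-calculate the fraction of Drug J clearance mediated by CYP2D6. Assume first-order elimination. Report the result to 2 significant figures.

CL'/CL = 1 / 1.17 = 0.8547
0.25·fm + (1 − fm) = 0.8547
fm = (0.8547 − 1) / (0.25 − 1) = 0.19

0.19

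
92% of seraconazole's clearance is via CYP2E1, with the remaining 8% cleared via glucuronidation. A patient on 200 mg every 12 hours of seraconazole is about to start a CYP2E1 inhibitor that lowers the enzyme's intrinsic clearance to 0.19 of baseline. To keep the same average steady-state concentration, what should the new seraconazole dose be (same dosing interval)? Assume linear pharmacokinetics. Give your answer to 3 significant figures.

The CYP2E1 pathway (92% of clearance) drops to 0.19× activity: 0.92 × 0.19 = 0.1748.
Non-CYP routes (8%) are unchanged.
CL_new/CL_old = 0.1748 + 0.08 = 0.2548.
Exposure is unchanged when dose changes in proportion to clearance. New dose = 200 mg × 0.2548 = 51.0 mg.

51.0 mg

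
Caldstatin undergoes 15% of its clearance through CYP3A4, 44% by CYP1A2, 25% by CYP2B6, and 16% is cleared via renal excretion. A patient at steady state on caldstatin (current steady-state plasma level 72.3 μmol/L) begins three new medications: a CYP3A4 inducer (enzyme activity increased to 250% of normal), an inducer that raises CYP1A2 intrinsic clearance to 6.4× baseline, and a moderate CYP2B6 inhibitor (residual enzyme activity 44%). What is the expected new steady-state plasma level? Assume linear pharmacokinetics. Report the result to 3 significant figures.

The CYP3A4 pathway (15% of clearance) increases to 2.5× activity: 0.15 × 2.5 = 0.375.
The CYP1A2 pathway (44% of clearance) is boosted to 6.4× activity: 0.44 × 6.4 = 2.816.
The CYP2B6 pathway (25% of clearance) is reduced to 0.44× activity: 0.25 × 0.44 = 0.11.
Non-CYP routes (16%) are unchanged.
CL_new/CL_old = 0.375 + 2.816 + 0.11 + 0.16 = 3.461.
Steady-state plasma level ∝ 1/CL: new value = 72.3 / 3.461 = 20.9 μmol/L.

20.9 μmol/L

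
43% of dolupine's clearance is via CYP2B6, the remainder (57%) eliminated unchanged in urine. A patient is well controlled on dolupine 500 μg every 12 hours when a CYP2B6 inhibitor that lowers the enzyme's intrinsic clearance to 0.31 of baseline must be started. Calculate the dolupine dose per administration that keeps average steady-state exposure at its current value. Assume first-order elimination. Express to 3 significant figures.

The CYP2B6 pathway (43% of clearance) is reduced to 0.31× activity: 0.43 × 0.31 = 0.1333.
The remaining 57% of clearance is unaffected.
CL_new/CL_old = 0.1333 + 0.57 = 0.7033.
Css,avg = (dose rate)/CL, so holding Css fixed requires dose ∝ CL: 500 × 0.7033 = 352 μg.

352 μg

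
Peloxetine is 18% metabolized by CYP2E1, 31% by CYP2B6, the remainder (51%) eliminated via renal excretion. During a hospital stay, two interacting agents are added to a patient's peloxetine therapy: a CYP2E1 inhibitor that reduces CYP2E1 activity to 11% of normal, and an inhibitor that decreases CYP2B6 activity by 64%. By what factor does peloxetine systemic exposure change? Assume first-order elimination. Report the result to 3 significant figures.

The CYP2E1 pathway (18% of clearance) falls to 0.11× activity: 0.18 × 0.11 = 0.0198.
The CYP2B6 pathway (31% of clearance) is reduced to 0.36× activity: 0.31 × 0.36 = 0.1116.
The remaining 51% of clearance is unaffected.
CL_new/CL_old = 0.0198 + 0.1116 + 0.51 = 0.6414.
Because systemic exposure varies inversely with clearance, the combined effect is 1 / 0.6414 = 1.56.

1.56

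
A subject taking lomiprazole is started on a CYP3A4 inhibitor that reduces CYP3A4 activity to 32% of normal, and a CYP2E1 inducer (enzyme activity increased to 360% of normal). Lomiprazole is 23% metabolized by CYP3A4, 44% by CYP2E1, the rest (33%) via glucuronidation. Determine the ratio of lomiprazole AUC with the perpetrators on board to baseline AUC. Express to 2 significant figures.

The CYP3A4 pathway (23% of clearance) is reduced to 0.32× activity: 0.23 × 0.32 = 0.0736.
The CYP2E1 pathway (44% of clearance) rises to 3.6× activity: 0.44 × 3.6 = 1.584.
The remaining 33% of clearance is unaffected.
Relative clearance = 0.0736 + 1.584 + 0.33 = 1.9876.
Net AUC ratio = 1 / 1.9876 = 0.50.

0.50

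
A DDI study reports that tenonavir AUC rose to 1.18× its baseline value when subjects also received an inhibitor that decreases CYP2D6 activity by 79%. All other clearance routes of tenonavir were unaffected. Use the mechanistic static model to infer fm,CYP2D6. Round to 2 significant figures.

0.19

CL'/CL = 1 / 1.18 = 0.8475
0.21·fm + (1 − fm) = 0.8475
fm = (0.8475 − 1) / (0.21 − 1) = 0.19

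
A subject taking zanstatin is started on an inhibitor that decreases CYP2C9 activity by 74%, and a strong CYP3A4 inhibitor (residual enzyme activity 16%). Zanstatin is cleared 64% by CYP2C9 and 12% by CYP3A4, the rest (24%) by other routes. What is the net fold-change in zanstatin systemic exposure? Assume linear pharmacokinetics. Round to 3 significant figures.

CYP2C9: 0.64 × 0.26 = 0.1664
CYP3A4: 0.12 × 0.16 = 0.0192
Other: 0.24 (unchanged)
CL_new/CL_old = 0.1664 + 0.0192 + 0.24 = 0.4256.
Systemic exposure ∝ 1/CL: fold-change = 1 / 0.4256 = 2.35.

2.35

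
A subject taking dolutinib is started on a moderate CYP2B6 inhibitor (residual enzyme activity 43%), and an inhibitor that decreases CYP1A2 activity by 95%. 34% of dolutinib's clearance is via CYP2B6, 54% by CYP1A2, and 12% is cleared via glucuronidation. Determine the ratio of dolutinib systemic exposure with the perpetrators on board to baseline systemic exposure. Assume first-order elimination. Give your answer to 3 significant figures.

3.41

The CYP2B6 pathway (34% of clearance) falls to 0.43× activity: 0.34 × 0.43 = 0.1462.
The CYP1A2 pathway (54% of clearance) drops to 0.05× activity: 0.54 × 0.05 = 0.027.
Non-CYP routes (12%) are unchanged.
New clearance relative to baseline: 0.1462 + 0.027 + 0.12 = 0.2932.
Because systemic exposure varies inversely with clearance, the combined effect is 1 / 0.2932 = 3.41.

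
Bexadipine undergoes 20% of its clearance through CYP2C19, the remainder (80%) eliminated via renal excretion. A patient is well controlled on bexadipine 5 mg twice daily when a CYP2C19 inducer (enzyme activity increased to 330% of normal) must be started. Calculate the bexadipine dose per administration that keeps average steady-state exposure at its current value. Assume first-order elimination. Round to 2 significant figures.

The CYP2C19 pathway (20% of clearance) is boosted to 3.3× activity: 0.2 × 3.3 = 0.66.
Non-CYP routes (80%) are unchanged.
Relative clearance = 0.66 + 0.8 = 1.46.
Exposure is unchanged when dose changes in proportion to clearance. New dose = 5 mg × 1.46 = 7.3 mg.

7.3 mg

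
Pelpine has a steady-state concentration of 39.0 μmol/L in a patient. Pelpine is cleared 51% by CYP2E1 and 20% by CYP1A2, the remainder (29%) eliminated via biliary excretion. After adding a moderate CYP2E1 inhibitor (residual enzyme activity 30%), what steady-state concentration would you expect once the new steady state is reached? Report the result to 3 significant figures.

60.7 μmol/L

The CYP2E1 pathway (51% of clearance) falls to 0.3× activity: 0.51 × 0.3 = 0.153.
CYP1A2 (20%) and the residual 29% are unaffected.
CL_new/CL_old = 0.153 + 0.2 + 0.29 = 0.643.
With dosing unchanged, steady-state concentration scales as 1/CL: 39.0 / 0.643 = 60.7 μmol/L.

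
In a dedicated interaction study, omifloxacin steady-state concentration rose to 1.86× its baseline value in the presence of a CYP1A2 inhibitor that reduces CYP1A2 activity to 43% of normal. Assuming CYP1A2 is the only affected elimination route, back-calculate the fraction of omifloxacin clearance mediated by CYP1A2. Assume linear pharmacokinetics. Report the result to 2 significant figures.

0.81

CL'/CL = 1 / 1.86 = 0.5376
0.43·fm + (1 − fm) = 0.5376
fm = (0.5376 − 1) / (0.43 − 1) = 0.81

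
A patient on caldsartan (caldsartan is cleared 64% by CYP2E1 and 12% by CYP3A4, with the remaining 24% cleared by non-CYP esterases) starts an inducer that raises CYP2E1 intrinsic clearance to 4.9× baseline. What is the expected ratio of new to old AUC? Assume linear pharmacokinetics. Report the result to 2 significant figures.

The CYP2E1 pathway (64% of clearance) is boosted to 4.9× activity: 0.64 × 4.9 = 3.136.
CYP3A4 (12%) and the residual 24% are unaffected.
CL_new/CL_old = 3.136 + 0.12 + 0.24 = 3.496.
AUC is inversely proportional to clearance, so the fold-change is 1 / 3.496 = 0.29.

0.29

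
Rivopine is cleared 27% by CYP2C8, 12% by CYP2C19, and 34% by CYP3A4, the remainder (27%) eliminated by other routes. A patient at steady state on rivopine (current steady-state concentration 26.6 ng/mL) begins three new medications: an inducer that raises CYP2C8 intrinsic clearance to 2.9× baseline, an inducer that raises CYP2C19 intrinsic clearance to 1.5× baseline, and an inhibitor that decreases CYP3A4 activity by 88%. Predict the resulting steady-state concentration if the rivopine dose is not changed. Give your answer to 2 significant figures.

21 ng/mL

The CYP2C8 pathway (27% of clearance) is boosted to 2.9× activity: 0.27 × 2.9 = 0.783.
The CYP2C19 pathway (12% of clearance) increases to 1.5× activity: 0.12 × 1.5 = 0.18.
The CYP3A4 pathway (34% of clearance) drops to 0.12× activity: 0.34 × 0.12 = 0.0408.
Non-CYP routes (27%) are unchanged.
Relative clearance = 0.783 + 0.18 + 0.0408 + 0.27 = 1.2738.
New steady-state concentration = 26.6 / 1.2738 = 21 ng/mL (concentration scales inversely with clearance).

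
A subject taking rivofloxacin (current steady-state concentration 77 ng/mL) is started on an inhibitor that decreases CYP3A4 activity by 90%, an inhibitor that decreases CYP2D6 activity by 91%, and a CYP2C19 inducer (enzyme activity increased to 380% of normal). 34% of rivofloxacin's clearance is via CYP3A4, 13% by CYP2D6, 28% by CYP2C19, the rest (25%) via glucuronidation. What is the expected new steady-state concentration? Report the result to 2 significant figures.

57 ng/mL

The CYP3A4 pathway (34% of clearance) falls to 0.1× activity: 0.34 × 0.1 = 0.034.
The CYP2D6 pathway (13% of clearance) falls to 0.09× activity: 0.13 × 0.09 = 0.0117.
The CYP2C19 pathway (28% of clearance) is boosted to 3.8× activity: 0.28 × 3.8 = 1.064.
The remaining 25% of clearance is unaffected.
New clearance relative to baseline: 0.034 + 0.0117 + 1.064 + 0.25 = 1.3597.
New steady-state concentration = 77 / 1.3597 = 57 ng/mL (concentration scales inversely with clearance).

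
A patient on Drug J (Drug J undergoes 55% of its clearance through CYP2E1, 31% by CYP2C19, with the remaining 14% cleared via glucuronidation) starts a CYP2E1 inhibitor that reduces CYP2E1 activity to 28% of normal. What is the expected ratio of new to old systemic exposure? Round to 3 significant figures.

1.66

The CYP2E1 pathway (55% of clearance) is reduced to 0.28× activity: 0.55 × 0.28 = 0.154.
CYP2C19 (31%) and the residual 14% are unaffected.
Relative clearance = 0.154 + 0.31 + 0.14 = 0.604.
Since systemic exposure ∝ 1/CL, the ratio is 1 / 0.604 = 1.66.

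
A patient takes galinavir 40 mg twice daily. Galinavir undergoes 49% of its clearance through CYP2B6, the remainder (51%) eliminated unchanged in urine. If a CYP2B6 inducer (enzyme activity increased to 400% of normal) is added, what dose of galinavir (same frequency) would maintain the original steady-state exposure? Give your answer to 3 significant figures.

98.8 mg

The CYP2B6 pathway (49% of clearance) increases to 4× activity: 0.49 × 4 = 1.96.
The remaining 51% of clearance is unaffected.
New clearance relative to baseline: 1.96 + 0.51 = 2.47.
To maintain the same steady-state level, dose must scale with clearance: new dose = 40 × 2.47 = 98.8 mg.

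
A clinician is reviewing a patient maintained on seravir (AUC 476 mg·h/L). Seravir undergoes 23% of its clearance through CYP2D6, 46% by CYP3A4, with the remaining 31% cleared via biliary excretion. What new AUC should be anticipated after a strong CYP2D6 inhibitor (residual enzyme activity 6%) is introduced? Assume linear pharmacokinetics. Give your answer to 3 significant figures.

The CYP2D6 pathway (23% of clearance) falls to 0.06× activity: 0.23 × 0.06 = 0.0138.
CYP3A4 (46%) and the residual 31% are unaffected.
New clearance relative to baseline: 0.0138 + 0.46 + 0.31 = 0.7838.
AUC ∝ 1/CL, so new value = 476 / 0.7838 = 607 mg·h/L.

607 mg·h/L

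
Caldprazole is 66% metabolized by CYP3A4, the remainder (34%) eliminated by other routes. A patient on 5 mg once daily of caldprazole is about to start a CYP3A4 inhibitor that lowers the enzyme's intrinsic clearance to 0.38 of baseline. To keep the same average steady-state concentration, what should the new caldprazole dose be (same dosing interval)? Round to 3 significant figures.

2.95 mg

The CYP3A4 pathway (66% of clearance) is reduced to 0.38× activity: 0.66 × 0.38 = 0.2508.
The remaining 34% of clearance is unaffected.
CL_new/CL_old = 0.2508 + 0.34 = 0.5908.
To maintain the same steady-state level, dose must scale with clearance: new dose = 5 × 0.5908 = 2.95 mg.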